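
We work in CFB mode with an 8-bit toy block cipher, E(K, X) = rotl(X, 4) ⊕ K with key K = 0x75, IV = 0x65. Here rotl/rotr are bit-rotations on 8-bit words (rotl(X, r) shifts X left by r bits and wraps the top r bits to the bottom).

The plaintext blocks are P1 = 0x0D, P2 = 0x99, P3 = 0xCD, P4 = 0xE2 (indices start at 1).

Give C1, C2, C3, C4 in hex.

C1 = 0x2E, C2 = 0x0E, C3 = 0x58, C4 = 0x12

CFB encryption: C_i = P_i ⊕ E(K, C_{i−1}), with C_{0} = IV.
C1: E(K, 0x65) = 0x23; 0x0D ⊕ 0x23 = 0x2E.
C2: E(K, 0x2E) = 0x97; 0x99 ⊕ 0x97 = 0x0E.
C3: E(K, 0x0E) = 0x95; 0xCD ⊕ 0x95 = 0x58.
C4: E(K, 0x58) = 0xF0; 0xE2 ⊕ 0xF0 = 0x12.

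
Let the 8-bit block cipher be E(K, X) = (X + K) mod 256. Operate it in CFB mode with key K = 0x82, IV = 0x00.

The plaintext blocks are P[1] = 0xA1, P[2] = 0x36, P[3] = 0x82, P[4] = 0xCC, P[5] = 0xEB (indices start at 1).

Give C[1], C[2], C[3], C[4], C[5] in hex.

C[1] = 0x23, C[2] = 0x93, C[3] = 0x97, C[4] = 0xD5, C[5] = 0xBC

CFB encryption: C_i = P_i ⊕ E(K, C_{i−1}), with C_{0} = IV.
C[1]: E(K, 0x00) = 0x82; 0xA1 ⊕ 0x82 = 0x23.
C[2]: E(K, 0x23) = 0xA5; 0x36 ⊕ 0xA5 = 0x93.
C[3]: E(K, 0x93) = 0x15; 0x82 ⊕ 0x15 = 0x97.
C[4]: E(K, 0x97) = 0x19; 0xCC ⊕ 0x19 = 0xD5.
C[5]: E(K, 0xD5) = 0x57; 0xEB ⊕ 0x57 = 0xBC.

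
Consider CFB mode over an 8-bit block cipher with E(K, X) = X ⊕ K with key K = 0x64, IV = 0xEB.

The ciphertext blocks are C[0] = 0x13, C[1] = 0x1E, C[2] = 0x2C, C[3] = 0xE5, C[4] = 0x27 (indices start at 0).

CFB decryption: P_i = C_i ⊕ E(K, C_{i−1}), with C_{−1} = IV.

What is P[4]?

P[4] = 0xA6

P[4]: E(K, 0xE5) = 0x81; 0x27 ⊕ 0x81 = 0xA6.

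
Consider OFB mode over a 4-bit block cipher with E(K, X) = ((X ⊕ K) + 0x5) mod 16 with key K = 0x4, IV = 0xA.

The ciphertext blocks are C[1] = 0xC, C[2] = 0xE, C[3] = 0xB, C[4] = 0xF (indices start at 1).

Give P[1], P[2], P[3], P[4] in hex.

P[1] = 0xF, P[2] = 0x2, P[3] = 0x6, P[4] = 0x1

OFB decryption: S_i = E(K, S_{i−1}) with S_{0} = IV; P_i = C_i ⊕ S_i.
P[1]: S = E(K, 0xA) = 0x3; 0xC ⊕ 0x3 = 0xF.
P[2]: S = E(K, 0x3) = 0xC; 0xE ⊕ 0xC = 0x2.
P[3]: S = E(K, 0xC) = 0xD; 0xB ⊕ 0xD = 0x6.
P[4]: S = E(K, 0xD) = 0xE; 0xF ⊕ 0xE = 0x1.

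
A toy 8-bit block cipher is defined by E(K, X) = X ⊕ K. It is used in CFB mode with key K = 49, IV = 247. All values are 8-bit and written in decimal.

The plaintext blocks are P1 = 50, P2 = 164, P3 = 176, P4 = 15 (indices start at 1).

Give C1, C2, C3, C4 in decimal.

C1 = 244, C2 = 97, C3 = 224, C4 = 222

CFB encryption: C_i = P_i ⊕ E(K, C_{i−1}), with C_{0} = IV.
C1: E(K, 247) = 198; 50 ⊕ 198 = 244.
C2: E(K, 244) = 197; 164 ⊕ 197 = 97.
C3: E(K, 97) = 80; 176 ⊕ 80 = 224.
C4: E(K, 224) = 209; 15 ⊕ 209 = 222.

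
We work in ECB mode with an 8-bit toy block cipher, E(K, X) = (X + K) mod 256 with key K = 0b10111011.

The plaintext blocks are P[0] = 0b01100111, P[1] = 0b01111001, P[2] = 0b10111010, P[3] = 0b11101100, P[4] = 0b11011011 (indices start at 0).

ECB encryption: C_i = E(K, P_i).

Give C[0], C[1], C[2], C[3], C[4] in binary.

C[0]: E(K, 0b01100111) = 0b00100010.
C[1]: E(K, 0b01111001) = 0b00110100.
C[2]: E(K, 0b10111010) = 0b01110101.
C[3]: E(K, 0b11101100) = 0b10100111.
C[4]: E(K, 0b11011011) = 0b10010110.

C[0] = 0b00100010, C[1] = 0b00110100, C[2] = 0b01110101, C[3] = 0b10100111, C[4] = 0b10010110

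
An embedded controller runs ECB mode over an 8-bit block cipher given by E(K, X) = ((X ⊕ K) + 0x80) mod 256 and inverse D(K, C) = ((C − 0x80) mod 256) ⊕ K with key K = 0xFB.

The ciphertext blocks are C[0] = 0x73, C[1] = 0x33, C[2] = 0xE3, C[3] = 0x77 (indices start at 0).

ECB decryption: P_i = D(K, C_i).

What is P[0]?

P[0]: D(K, 0x73) = 0x08.

P[0] = 0x08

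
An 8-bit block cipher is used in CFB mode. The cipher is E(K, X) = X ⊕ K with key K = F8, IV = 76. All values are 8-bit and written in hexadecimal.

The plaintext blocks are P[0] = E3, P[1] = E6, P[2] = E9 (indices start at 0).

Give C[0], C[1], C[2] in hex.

CFB encryption: C_i = P_i ⊕ E(K, C_{i−1}), with C_{−1} = IV.
C[0]: E(K, 76) = 8E; E3 ⊕ 8E = 6D.
C[1]: E(K, 6D) = 95; E6 ⊕ 95 = 73.
C[2]: E(K, 73) = 8B; E9 ⊕ 8B = 62.

C[0] = 6D, C[1] = 73, C[2] = 62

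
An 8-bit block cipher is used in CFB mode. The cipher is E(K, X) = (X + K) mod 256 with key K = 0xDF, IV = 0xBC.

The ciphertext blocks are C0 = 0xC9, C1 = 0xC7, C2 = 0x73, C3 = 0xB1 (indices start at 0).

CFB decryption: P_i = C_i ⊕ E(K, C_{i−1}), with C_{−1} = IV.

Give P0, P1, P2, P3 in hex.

P0: E(K, 0xBC) = 0x9B; 0xC9 ⊕ 0x9B = 0x52.
P1: E(K, 0xC9) = 0xA8; 0xC7 ⊕ 0xA8 = 0x6F.
P2: E(K, 0xC7) = 0xA6; 0x73 ⊕ 0xA6 = 0xD5.
P3: E(K, 0x73) = 0x52; 0xB1 ⊕ 0x52 = 0xE3.

P0 = 0x52, P1 = 0x6F, P2 = 0xD5, P3 = 0xE3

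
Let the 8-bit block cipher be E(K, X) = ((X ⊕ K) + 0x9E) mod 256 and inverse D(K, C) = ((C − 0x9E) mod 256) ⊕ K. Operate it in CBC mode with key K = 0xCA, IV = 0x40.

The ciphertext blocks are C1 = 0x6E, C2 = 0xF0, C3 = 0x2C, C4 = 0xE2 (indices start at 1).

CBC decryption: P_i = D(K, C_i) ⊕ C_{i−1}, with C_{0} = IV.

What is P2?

P2: D(K, 0xF0) = 0x98; 0x98 ⊕ 0x6E = 0xF6.

P2 = 0xF6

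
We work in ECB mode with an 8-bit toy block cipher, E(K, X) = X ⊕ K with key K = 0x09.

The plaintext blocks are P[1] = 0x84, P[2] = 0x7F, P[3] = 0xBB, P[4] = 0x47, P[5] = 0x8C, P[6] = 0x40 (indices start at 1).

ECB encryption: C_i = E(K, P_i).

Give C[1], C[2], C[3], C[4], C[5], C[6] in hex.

C[1] = 0x8D, C[2] = 0x76, C[3] = 0xB2, C[4] = 0x4E, C[5] = 0x85, C[6] = 0x49

C[1]: E(K, 0x84) = 0x8D.
C[2]: E(K, 0x7F) = 0x76.
C[3]: E(K, 0xBB) = 0xB2.
C[4]: E(K, 0x47) = 0x4E.
C[5]: E(K, 0x8C) = 0x85.
C[6]: E(K, 0x40) = 0x49.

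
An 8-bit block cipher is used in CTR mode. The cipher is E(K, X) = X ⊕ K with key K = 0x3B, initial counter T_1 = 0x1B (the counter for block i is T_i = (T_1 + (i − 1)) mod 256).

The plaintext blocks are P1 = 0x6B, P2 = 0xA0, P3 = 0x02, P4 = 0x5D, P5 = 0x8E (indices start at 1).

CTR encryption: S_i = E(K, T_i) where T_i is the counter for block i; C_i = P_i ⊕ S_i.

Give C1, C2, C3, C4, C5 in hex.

C1: T = 0x1B, S = E(K, T) = 0x20; 0x6B ⊕ 0x20 = 0x4B.
C2: T = 0x1C, S = E(K, T) = 0x27; 0xA0 ⊕ 0x27 = 0x87.
C3: T = 0x1D, S = E(K, T) = 0x26; 0x02 ⊕ 0x26 = 0x24.
C4: T = 0x1E, S = E(K, T) = 0x25; 0x5D ⊕ 0x25 = 0x78.
C5: T = 0x1F, S = E(K, T) = 0x24; 0x8E ⊕ 0x24 = 0xAA.

C1 = 0x4B, C2 = 0x87, C3 = 0x24, C4 = 0x78, C5 = 0xAA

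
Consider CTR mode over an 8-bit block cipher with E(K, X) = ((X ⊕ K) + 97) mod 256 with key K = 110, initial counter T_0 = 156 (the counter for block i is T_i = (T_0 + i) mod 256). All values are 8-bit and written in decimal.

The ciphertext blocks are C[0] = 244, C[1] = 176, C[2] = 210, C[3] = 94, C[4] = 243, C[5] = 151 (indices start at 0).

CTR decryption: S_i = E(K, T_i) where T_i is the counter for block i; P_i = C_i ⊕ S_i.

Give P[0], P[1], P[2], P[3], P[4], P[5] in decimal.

P[0] = 167, P[1] = 228, P[2] = 131, P[3] = 12, P[4] = 220, P[5] = 167

P[0]: T = 156, S = E(K, T) = 83; 244 ⊕ 83 = 167.
P[1]: T = 157, S = E(K, T) = 84; 176 ⊕ 84 = 228.
P[2]: T = 158, S = E(K, T) = 81; 210 ⊕ 81 = 131.
P[3]: T = 159, S = E(K, T) = 82; 94 ⊕ 82 = 12.
P[4]: T = 160, S = E(K, T) = 47; 243 ⊕ 47 = 220.
P[5]: T = 161, S = E(K, T) = 48; 151 ⊕ 48 = 167.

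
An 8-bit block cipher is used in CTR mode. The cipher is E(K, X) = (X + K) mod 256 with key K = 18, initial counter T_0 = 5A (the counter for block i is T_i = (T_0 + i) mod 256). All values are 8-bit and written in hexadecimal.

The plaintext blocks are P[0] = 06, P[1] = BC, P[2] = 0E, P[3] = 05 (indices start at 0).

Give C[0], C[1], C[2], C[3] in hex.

CTR encryption: S_i = E(K, T_i) where T_i is the counter for block i; C_i = P_i ⊕ S_i.
C[0]: T = 5A, S = E(K, T) = 72; 06 ⊕ 72 = 74.
C[1]: T = 5B, S = E(K, T) = 73; BC ⊕ 73 = CF.
C[2]: T = 5C, S = E(K, T) = 74; 0E ⊕ 74 = 7A.
C[3]: T = 5D, S = E(K, T) = 75; 05 ⊕ 75 = 70.

C[0] = 74, C[1] = CF, C[2] = 7A, C[3] = 70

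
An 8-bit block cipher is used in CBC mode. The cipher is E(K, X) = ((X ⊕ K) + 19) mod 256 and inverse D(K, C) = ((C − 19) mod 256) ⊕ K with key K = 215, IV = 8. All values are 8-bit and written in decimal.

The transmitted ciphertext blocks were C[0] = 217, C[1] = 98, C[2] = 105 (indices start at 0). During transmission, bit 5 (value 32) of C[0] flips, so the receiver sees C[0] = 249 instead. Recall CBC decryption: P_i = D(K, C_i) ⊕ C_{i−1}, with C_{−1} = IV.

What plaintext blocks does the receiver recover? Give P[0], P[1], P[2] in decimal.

P[0] = 57, P[1] = 97, P[2] = 227

Only C[0] changed, to 249. In CBC, a change in C_i garbles P_i and flips the same bit in P_{i+1}. Decrypting the received ciphertext:
P[0]: D(K, 249) = 49; 49 ⊕ 8 = 57.
P[1]: D(K, 98) = 152; 152 ⊕ 249 = 97.
P[2]: D(K, 105) = 129; 129 ⊕ 98 = 227.
Blocks that differ from the original plaintext: P[0], P[1].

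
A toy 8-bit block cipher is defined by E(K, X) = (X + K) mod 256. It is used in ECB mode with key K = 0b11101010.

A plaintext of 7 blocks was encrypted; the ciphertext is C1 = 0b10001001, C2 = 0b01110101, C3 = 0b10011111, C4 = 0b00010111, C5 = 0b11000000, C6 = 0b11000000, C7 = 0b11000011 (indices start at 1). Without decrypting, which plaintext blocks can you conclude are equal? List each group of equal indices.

ECB encrypts each block independently with the same key, so equal ciphertext blocks imply equal plaintext blocks.
C5 = C6 = 0b11000000, so P5 = P6.

P5 = P6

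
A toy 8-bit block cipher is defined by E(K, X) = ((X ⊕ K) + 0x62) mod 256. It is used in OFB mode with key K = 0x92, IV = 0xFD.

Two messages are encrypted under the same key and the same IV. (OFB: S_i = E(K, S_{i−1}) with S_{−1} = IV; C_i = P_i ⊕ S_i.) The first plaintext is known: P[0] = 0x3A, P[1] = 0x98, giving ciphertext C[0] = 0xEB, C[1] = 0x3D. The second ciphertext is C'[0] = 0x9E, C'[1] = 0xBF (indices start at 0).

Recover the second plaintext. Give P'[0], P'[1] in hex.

In OFB with a reused IV, both messages share the same keystream S_i, so C_i ⊕ C'_i = P_i ⊕ P'_i and thus P'_i = P_i ⊕ C_i ⊕ C'_i.
P'[0]: 0x3A ⊕ 0xEB ⊕ 0x9E = 0x4F.
P'[1]: 0x98 ⊕ 0x3D ⊕ 0xBF = 0x1A.

P'[0] = 0x4F, P'[1] = 0x1A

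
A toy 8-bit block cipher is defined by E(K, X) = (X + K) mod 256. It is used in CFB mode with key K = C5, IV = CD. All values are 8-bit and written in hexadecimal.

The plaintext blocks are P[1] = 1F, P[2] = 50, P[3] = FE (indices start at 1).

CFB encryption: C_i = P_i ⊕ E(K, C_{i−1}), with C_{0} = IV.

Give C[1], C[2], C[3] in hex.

C[1]: E(K, CD) = 92; 1F ⊕ 92 = 8D.
C[2]: E(K, 8D) = 52; 50 ⊕ 52 = 02.
C[3]: E(K, 02) = C7; FE ⊕ C7 = 39.

C[1] = 8D, C[2] = 02, C[3] = 39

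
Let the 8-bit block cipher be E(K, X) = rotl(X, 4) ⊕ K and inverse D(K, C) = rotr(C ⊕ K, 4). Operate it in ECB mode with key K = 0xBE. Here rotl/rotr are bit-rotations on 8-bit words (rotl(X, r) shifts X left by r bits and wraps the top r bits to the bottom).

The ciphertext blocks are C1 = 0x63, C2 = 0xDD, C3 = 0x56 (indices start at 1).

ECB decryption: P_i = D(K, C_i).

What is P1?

P1: D(K, 0x63) = 0xDD.

P1 = 0xDD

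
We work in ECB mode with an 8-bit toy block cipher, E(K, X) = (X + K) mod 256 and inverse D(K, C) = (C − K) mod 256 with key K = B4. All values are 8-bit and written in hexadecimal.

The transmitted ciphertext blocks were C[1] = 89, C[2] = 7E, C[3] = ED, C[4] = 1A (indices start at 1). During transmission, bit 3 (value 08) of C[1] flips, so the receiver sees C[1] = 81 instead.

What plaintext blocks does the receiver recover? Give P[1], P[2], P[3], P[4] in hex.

P[1] = CD, P[2] = CA, P[3] = 39, P[4] = 66

ECB decryption: P_i = D(K, C_i).
Only C[1] changed, to 81. In ECB, a change in C_i affects only P_i. Decrypting the received ciphertext:
P[1]: D(K, 81) = CD.
P[2]: D(K, 7E) = CA.
P[3]: D(K, ED) = 39.
P[4]: D(K, 1A) = 66.
Blocks that differ from the original plaintext: P[1].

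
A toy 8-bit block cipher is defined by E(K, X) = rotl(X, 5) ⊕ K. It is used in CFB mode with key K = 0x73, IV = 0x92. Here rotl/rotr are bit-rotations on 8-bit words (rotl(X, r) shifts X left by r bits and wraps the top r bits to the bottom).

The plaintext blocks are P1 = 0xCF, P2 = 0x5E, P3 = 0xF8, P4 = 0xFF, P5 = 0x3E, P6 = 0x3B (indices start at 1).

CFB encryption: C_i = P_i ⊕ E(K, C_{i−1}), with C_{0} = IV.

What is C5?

C5 = 0x8A

C1: E(K, 0x92) = 0x21; 0xCF ⊕ 0x21 = 0xEE.
C2: E(K, 0xEE) = 0xAE; 0x5E ⊕ 0xAE = 0xF0.
C3: E(K, 0xF0) = 0x6D; 0xF8 ⊕ 0x6D = 0x95.
C4: E(K, 0x95) = 0xC1; 0xFF ⊕ 0xC1 = 0x3E.
C5: E(K, 0x3E) = 0xB4; 0x3E ⊕ 0xB4 = 0x8A.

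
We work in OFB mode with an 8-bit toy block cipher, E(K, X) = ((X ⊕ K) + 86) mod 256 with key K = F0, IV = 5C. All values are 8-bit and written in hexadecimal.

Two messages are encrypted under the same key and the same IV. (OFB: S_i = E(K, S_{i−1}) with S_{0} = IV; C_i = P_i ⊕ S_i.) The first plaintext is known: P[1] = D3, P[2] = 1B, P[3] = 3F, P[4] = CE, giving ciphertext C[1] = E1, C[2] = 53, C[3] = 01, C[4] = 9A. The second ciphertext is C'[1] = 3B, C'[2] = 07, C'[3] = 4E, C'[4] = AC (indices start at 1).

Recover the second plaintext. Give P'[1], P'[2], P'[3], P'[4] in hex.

In OFB with a reused IV, both messages share the same keystream S_i, so C_i ⊕ C'_i = P_i ⊕ P'_i and thus P'_i = P_i ⊕ C_i ⊕ C'_i.
P'[1]: D3 ⊕ E1 ⊕ 3B = 09.
P'[2]: 1B ⊕ 53 ⊕ 07 = 4F.
P'[3]: 3F ⊕ 01 ⊕ 4E = 70.
P'[4]: CE ⊕ 9A ⊕ AC = F8.

P'[1] = 09, P'[2] = 4F, P'[3] = 70, P'[4] = F8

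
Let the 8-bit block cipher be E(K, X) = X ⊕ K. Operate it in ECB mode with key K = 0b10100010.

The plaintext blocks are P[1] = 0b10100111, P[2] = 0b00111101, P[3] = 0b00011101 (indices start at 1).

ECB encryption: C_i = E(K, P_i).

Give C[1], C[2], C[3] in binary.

C[1]: E(K, 0b10100111) = 0b00000101.
C[2]: E(K, 0b00111101) = 0b10011111.
C[3]: E(K, 0b00011101) = 0b10111111.

C[1] = 0b00000101, C[2] = 0b10011111, C[3] = 0b10111111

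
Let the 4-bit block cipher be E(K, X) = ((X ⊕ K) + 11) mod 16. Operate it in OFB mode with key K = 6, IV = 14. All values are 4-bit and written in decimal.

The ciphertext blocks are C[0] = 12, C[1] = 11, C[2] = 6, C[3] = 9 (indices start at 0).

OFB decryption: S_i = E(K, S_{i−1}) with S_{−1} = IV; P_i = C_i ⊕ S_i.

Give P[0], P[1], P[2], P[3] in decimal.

P[0]: S = E(K, 14) = 3; 12 ⊕ 3 = 15.
P[1]: S = E(K, 3) = 0; 11 ⊕ 0 = 11.
P[2]: S = E(K, 0) = 1; 6 ⊕ 1 = 7.
P[3]: S = E(K, 1) = 2; 9 ⊕ 2 = 11.

P[0] = 15, P[1] = 11, P[2] = 7, P[3] = 11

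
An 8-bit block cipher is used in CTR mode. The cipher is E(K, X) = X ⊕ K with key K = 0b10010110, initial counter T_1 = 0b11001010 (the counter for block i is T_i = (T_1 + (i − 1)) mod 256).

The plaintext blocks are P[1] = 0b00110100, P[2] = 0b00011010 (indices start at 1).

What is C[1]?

C[1] = 0b01101000

CTR encryption: S_i = E(K, T_i) where T_i is the counter for block i; C_i = P_i ⊕ S_i.
C[1]: T = 0b11001010, S = E(K, T) = 0b01011100; 0b00110100 ⊕ 0b01011100 = 0b01101000.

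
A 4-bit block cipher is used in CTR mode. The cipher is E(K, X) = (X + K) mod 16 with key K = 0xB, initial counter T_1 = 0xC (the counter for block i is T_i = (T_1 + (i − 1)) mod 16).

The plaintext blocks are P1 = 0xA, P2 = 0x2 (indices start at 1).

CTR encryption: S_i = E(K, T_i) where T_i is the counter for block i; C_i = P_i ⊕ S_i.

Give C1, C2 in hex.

C1: T = 0xC, S = E(K, T) = 0x7; 0xA ⊕ 0x7 = 0xD.
C2: T = 0xD, S = E(K, T) = 0x8; 0x2 ⊕ 0x8 = 0xA.

C1 = 0xD, C2 = 0xA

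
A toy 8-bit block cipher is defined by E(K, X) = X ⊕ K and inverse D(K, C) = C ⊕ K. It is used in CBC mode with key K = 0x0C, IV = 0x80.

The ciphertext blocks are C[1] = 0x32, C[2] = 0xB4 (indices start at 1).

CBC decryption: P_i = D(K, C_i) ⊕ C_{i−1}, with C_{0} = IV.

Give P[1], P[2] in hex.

P[1]: D(K, 0x32) = 0x3E; 0x3E ⊕ 0x80 = 0xBE.
P[2]: D(K, 0xB4) = 0xB8; 0xB8 ⊕ 0x32 = 0x8A.

P[1] = 0xBE, P[2] = 0x8A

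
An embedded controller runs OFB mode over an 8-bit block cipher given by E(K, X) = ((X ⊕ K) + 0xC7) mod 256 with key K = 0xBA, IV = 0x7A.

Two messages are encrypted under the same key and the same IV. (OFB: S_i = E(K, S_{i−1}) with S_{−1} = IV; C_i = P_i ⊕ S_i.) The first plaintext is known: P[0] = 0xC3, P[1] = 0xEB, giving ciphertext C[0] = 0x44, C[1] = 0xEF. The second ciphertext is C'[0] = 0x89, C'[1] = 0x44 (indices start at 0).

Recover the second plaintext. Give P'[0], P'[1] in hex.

In OFB with a reused IV, both messages share the same keystream S_i, so C_i ⊕ C'_i = P_i ⊕ P'_i and thus P'_i = P_i ⊕ C_i ⊕ C'_i.
P'[0]: 0xC3 ⊕ 0x44 ⊕ 0x89 = 0x0E.
P'[1]: 0xEB ⊕ 0xEF ⊕ 0x44 = 0x40.

P'[0] = 0x0E, P'[1] = 0x40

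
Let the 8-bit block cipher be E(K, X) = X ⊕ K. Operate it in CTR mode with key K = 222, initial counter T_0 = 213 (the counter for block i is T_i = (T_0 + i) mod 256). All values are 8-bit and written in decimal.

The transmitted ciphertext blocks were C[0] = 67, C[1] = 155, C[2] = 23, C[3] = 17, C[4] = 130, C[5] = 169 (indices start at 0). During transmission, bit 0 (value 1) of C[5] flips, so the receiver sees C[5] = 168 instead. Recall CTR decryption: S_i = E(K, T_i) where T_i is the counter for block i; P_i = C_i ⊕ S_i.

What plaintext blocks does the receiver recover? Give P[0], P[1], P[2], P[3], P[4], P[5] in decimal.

Only C[5] changed, to 168. In CTR, a change in C_i flips the same bit in P_i only; the keystream is unaffected. Decrypting the received ciphertext:
P[0]: T = 213, S = E(K, T) = 11; 67 ⊕ 11 = 72.
P[1]: T = 214, S = E(K, T) = 8; 155 ⊕ 8 = 147.
P[2]: T = 215, S = E(K, T) = 9; 23 ⊕ 9 = 30.
P[3]: T = 216, S = E(K, T) = 6; 17 ⊕ 6 = 23.
P[4]: T = 217, S = E(K, T) = 7; 130 ⊕ 7 = 133.
P[5]: T = 218, S = E(K, T) = 4; 168 ⊕ 4 = 172.
Blocks that differ from the original plaintext: P[5].

P[0] = 72, P[1] = 147, P[2] = 30, P[3] = 23, P[4] = 133, P[5] = 172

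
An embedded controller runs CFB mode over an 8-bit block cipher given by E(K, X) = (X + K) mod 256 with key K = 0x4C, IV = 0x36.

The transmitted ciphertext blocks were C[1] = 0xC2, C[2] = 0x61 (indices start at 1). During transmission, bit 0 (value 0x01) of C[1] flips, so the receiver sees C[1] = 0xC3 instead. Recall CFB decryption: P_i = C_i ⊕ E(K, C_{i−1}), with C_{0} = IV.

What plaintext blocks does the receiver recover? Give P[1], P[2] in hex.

P[1] = 0x41, P[2] = 0x6E

Only C[1] changed, to 0xC3. In CFB, a change in C_i flips the same bit in P_i and garbles P_{i+1}. Decrypting the received ciphertext:
P[1]: E(K, 0x36) = 0x82; 0xC3 ⊕ 0x82 = 0x41.
P[2]: E(K, 0xC3) = 0x0F; 0x61 ⊕ 0x0F = 0x6E.
Blocks that differ from the original plaintext: P[1], P[2].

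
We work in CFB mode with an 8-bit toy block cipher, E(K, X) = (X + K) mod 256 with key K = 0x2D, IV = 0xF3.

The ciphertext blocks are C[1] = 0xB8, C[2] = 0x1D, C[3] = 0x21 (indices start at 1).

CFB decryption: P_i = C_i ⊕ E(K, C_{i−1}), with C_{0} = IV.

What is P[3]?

P[3]: E(K, 0x1D) = 0x4A; 0x21 ⊕ 0x4A = 0x6B.

P[3] = 0x6B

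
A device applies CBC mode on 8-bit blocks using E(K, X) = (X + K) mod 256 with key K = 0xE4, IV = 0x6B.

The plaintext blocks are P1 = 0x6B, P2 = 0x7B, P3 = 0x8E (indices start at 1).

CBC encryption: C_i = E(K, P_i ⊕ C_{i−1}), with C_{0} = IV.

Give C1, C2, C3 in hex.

C1: P1 ⊕ 0x6B = 0x00; E(K, 0x00) = 0xE4.
C2: P2 ⊕ 0xE4 = 0x9F; E(K, 0x9F) = 0x83.
C3: P3 ⊕ 0x83 = 0x0D; E(K, 0x0D) = 0xF1.

C1 = 0xE4, C2 = 0x83, C3 = 0xF1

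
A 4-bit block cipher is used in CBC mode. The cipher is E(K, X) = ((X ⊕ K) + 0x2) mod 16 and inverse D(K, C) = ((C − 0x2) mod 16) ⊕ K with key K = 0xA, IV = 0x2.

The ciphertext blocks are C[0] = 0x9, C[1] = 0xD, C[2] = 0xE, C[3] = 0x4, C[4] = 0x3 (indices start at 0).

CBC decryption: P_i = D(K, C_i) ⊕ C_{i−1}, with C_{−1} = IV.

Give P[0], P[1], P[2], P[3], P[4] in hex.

P[0]: D(K, 0x9) = 0xD; 0xD ⊕ 0x2 = 0xF.
P[1]: D(K, 0xD) = 0x1; 0x1 ⊕ 0x9 = 0x8.
P[2]: D(K, 0xE) = 0x6; 0x6 ⊕ 0xD = 0xB.
P[3]: D(K, 0x4) = 0x8; 0x8 ⊕ 0xE = 0x6.
P[4]: D(K, 0x3) = 0xB; 0xB ⊕ 0x4 = 0xF.

P[0] = 0xF, P[1] = 0x8, P[2] = 0xB, P[3] = 0x6, P[4] = 0xF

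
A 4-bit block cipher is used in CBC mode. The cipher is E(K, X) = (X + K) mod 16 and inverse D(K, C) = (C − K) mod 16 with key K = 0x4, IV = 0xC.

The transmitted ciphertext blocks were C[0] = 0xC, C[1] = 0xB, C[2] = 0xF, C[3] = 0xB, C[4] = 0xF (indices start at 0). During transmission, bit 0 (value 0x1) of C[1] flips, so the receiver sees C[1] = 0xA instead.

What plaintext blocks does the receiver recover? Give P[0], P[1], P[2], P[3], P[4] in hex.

CBC decryption: P_i = D(K, C_i) ⊕ C_{i−1}, with C_{−1} = IV.
Only C[1] changed, to 0xA. In CBC, a change in C_i garbles P_i and flips the same bit in P_{i+1}. Decrypting the received ciphertext:
P[0]: D(K, 0xC) = 0x8; 0x8 ⊕ 0xC = 0x4.
P[1]: D(K, 0xA) = 0x6; 0x6 ⊕ 0xC = 0xA.
P[2]: D(K, 0xF) = 0xB; 0xB ⊕ 0xA = 0x1.
P[3]: D(K, 0xB) = 0x7; 0x7 ⊕ 0xF = 0x8.
P[4]: D(K, 0xF) = 0xB; 0xB ⊕ 0xB = 0x0.
Blocks that differ from the original plaintext: P[1], P[2].

P[0] = 0x4, P[1] = 0xA, P[2] = 0x1, P[3] = 0x8, P[4] = 0x0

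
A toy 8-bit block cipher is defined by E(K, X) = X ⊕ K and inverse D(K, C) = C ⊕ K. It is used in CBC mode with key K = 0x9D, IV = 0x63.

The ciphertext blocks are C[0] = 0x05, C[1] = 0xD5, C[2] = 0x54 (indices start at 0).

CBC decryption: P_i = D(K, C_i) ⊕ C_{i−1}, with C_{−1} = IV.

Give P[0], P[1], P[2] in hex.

P[0] = 0xFB, P[1] = 0x4D, P[2] = 0x1C

P[0]: D(K, 0x05) = 0x98; 0x98 ⊕ 0x63 = 0xFB.
P[1]: D(K, 0xD5) = 0x48; 0x48 ⊕ 0x05 = 0x4D.
P[2]: D(K, 0x54) = 0xC9; 0xC9 ⊕ 0xD5 = 0x1C.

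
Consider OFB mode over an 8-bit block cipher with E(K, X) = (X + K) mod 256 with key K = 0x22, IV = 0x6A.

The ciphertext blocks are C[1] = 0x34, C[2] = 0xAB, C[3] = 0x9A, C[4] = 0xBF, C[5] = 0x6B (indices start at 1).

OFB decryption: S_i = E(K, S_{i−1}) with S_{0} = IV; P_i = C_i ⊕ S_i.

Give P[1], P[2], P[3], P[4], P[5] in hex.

P[1] = 0xB8, P[2] = 0x05, P[3] = 0x4A, P[4] = 0x4D, P[5] = 0x7F

P[1]: S = E(K, 0x6A) = 0x8C; 0x34 ⊕ 0x8C = 0xB8.
P[2]: S = E(K, 0x8C) = 0xAE; 0xAB ⊕ 0xAE = 0x05.
P[3]: S = E(K, 0xAE) = 0xD0; 0x9A ⊕ 0xD0 = 0x4A.
P[4]: S = E(K, 0xD0) = 0xF2; 0xBF ⊕ 0xF2 = 0x4D.
P[5]: S = E(K, 0xF2) = 0x14; 0x6B ⊕ 0x14 = 0x7F.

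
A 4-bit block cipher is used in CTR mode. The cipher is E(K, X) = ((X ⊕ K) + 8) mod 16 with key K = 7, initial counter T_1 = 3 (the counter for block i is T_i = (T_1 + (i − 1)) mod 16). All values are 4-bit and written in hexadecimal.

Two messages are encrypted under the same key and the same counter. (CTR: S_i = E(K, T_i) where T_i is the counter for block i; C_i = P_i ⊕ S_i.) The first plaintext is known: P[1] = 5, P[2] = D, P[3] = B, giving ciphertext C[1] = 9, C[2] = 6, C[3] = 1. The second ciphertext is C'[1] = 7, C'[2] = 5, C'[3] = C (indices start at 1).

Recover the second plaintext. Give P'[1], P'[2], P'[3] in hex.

P'[1] = B, P'[2] = E, P'[3] = 6

In CTR with a reused counter, both messages share the same keystream S_i, so C_i ⊕ C'_i = P_i ⊕ P'_i and thus P'_i = P_i ⊕ C_i ⊕ C'_i.
P'[1]: 5 ⊕ 9 ⊕ 7 = B.
P'[2]: D ⊕ 6 ⊕ 5 = E.
P'[3]: B ⊕ 1 ⊕ C = 6.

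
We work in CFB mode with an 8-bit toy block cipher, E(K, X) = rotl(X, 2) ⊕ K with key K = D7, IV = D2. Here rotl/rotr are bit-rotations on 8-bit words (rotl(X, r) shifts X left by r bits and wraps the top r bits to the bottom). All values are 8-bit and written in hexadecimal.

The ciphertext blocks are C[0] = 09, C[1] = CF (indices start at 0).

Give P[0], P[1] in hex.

CFB decryption: P_i = C_i ⊕ E(K, C_{i−1}), with C_{−1} = IV.
P[0]: E(K, D2) = 9C; 09 ⊕ 9C = 95.
P[1]: E(K, 09) = F3; CF ⊕ F3 = 3C.

P[0] = 95, P[1] = 3C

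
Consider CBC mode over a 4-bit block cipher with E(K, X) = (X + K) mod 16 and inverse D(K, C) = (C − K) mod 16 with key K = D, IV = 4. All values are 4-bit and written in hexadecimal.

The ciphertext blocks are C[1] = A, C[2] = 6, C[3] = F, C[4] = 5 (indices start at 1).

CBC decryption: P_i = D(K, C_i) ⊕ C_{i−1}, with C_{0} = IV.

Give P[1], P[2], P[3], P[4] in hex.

P[1] = 9, P[2] = 3, P[3] = 4, P[4] = 7

P[1]: D(K, A) = D; D ⊕ 4 = 9.
P[2]: D(K, 6) = 9; 9 ⊕ A = 3.
P[3]: D(K, F) = 2; 2 ⊕ 6 = 4.
P[4]: D(K, 5) = 8; 8 ⊕ F = 7.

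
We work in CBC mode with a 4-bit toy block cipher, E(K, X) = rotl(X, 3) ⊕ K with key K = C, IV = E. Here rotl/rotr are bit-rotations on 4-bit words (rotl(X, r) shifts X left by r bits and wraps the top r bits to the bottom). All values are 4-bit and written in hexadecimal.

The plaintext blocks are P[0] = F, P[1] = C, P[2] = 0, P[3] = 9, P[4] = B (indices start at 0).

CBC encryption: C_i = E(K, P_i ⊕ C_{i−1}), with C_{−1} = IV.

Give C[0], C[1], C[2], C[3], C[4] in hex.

C[0] = 4, C[1] = 8, C[2] = 8, C[3] = 4, C[4] = 3

C[0]: P[0] ⊕ E = 1; E(K, 1) = 4.
C[1]: P[1] ⊕ 4 = 8; E(K, 8) = 8.
C[2]: P[2] ⊕ 8 = 8; E(K, 8) = 8.
C[3]: P[3] ⊕ 8 = 1; E(K, 1) = 4.
C[4]: P[4] ⊕ 4 = F; E(K, F) = 3.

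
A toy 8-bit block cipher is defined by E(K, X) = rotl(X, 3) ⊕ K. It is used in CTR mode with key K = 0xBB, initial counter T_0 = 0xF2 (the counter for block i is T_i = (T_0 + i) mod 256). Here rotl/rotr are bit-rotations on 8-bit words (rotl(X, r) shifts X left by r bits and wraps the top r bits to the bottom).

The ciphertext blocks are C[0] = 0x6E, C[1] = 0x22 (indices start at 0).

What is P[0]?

CTR decryption: S_i = E(K, T_i) where T_i is the counter for block i; P_i = C_i ⊕ S_i.
P[0]: T = 0xF2, S = E(K, T) = 0x2C; 0x6E ⊕ 0x2C = 0x42.

P[0] = 0x42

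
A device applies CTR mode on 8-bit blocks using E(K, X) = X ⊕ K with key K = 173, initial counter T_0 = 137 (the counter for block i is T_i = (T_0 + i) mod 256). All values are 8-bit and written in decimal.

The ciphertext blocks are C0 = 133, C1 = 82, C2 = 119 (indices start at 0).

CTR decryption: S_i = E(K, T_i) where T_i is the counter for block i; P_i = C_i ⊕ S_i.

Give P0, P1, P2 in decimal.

P0: T = 137, S = E(K, T) = 36; 133 ⊕ 36 = 161.
P1: T = 138, S = E(K, T) = 39; 82 ⊕ 39 = 117.
P2: T = 139, S = E(K, T) = 38; 119 ⊕ 38 = 81.

P0 = 161, P1 = 117, P2 = 81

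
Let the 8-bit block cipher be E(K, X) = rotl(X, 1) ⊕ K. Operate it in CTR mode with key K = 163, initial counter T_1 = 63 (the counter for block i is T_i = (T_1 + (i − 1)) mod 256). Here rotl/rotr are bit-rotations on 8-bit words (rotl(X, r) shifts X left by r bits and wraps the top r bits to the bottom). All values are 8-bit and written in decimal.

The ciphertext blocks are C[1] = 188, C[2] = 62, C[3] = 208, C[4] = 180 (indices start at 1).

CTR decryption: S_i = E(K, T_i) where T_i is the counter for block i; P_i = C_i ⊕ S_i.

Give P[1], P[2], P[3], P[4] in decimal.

P[1] = 97, P[2] = 29, P[3] = 241, P[4] = 147

P[1]: T = 63, S = E(K, T) = 221; 188 ⊕ 221 = 97.
P[2]: T = 64, S = E(K, T) = 35; 62 ⊕ 35 = 29.
P[3]: T = 65, S = E(K, T) = 33; 208 ⊕ 33 = 241.
P[4]: T = 66, S = E(K, T) = 39; 180 ⊕ 39 = 147.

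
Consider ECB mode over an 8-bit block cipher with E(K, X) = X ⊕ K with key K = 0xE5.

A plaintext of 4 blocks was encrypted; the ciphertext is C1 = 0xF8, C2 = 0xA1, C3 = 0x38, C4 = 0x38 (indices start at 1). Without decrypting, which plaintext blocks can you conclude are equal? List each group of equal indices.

P3 = P4

ECB encrypts each block independently with the same key, so equal ciphertext blocks imply equal plaintext blocks.
C3 = C4 = 0x38, so P3 = P4.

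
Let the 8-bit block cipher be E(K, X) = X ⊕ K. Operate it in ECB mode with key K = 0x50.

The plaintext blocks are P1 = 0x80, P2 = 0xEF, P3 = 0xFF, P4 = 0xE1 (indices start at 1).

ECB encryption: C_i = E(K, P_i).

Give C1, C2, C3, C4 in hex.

C1: E(K, 0x80) = 0xD0.
C2: E(K, 0xEF) = 0xBF.
C3: E(K, 0xFF) = 0xAF.
C4: E(K, 0xE1) = 0xB1.

C1 = 0xD0, C2 = 0xBF, C3 = 0xAF, C4 = 0xB1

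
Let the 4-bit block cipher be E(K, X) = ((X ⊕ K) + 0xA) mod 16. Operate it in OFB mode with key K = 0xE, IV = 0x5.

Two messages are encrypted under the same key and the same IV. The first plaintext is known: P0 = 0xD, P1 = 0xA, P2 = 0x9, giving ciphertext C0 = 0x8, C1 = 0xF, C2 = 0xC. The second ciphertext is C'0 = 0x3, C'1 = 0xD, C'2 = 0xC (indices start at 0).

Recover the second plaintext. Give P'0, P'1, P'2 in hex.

P'0 = 0x6, P'1 = 0x8, P'2 = 0x9

In OFB with a reused IV, both messages share the same keystream S_i, so C_i ⊕ C'_i = P_i ⊕ P'_i and thus P'_i = P_i ⊕ C_i ⊕ C'_i.
P'0: 0xD ⊕ 0x8 ⊕ 0x3 = 0x6.
P'1: 0xA ⊕ 0xF ⊕ 0xD = 0x8.
P'2: 0x9 ⊕ 0xC ⊕ 0xC = 0x9.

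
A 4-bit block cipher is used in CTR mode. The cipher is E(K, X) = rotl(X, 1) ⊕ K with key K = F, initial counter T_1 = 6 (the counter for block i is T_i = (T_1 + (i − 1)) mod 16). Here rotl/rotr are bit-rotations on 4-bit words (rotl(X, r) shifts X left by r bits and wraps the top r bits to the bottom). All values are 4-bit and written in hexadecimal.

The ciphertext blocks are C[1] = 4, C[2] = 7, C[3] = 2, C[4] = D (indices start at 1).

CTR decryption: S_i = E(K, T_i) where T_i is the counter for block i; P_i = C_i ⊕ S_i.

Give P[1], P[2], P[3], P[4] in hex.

P[1] = 7, P[2] = 6, P[3] = C, P[4] = 1

P[1]: T = 6, S = E(K, T) = 3; 4 ⊕ 3 = 7.
P[2]: T = 7, S = E(K, T) = 1; 7 ⊕ 1 = 6.
P[3]: T = 8, S = E(K, T) = E; 2 ⊕ E = C.
P[4]: T = 9, S = E(K, T) = C; D ⊕ C = 1.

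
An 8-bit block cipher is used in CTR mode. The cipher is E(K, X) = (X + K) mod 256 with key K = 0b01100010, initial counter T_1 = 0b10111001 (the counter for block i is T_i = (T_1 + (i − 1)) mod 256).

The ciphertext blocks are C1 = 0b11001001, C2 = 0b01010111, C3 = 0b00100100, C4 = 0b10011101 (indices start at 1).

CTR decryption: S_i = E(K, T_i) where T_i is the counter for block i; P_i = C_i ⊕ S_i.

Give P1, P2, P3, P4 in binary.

P1: T = 0b10111001, S = E(K, T) = 0b00011011; 0b11001001 ⊕ 0b00011011 = 0b11010010.
P2: T = 0b10111010, S = E(K, T) = 0b00011100; 0b01010111 ⊕ 0b00011100 = 0b01001011.
P3: T = 0b10111011, S = E(K, T) = 0b00011101; 0b00100100 ⊕ 0b00011101 = 0b00111001.
P4: T = 0b10111100, S = E(K, T) = 0b00011110; 0b10011101 ⊕ 0b00011110 = 0b10000011.

P1 = 0b11010010, P2 = 0b01001011, P3 = 0b00111001, P4 = 0b10000011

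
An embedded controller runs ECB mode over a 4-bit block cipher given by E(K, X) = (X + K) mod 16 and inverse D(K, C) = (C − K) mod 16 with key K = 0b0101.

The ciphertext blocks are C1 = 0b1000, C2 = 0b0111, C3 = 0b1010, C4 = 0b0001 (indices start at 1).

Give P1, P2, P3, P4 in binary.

P1 = 0b0011, P2 = 0b0010, P3 = 0b0101, P4 = 0b1100

ECB decryption: P_i = D(K, C_i).
P1: D(K, 0b1000) = 0b0011.
P2: D(K, 0b0111) = 0b0010.
P3: D(K, 0b1010) = 0b0101.
P4: D(K, 0b0001) = 0b1100.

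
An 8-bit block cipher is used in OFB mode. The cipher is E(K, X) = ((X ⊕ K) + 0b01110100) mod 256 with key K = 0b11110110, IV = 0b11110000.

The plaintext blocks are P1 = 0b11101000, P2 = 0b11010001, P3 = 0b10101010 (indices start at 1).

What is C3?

C3 = 0b11000000

OFB encryption: S_i = E(K, S_{i−1}) with S_{0} = IV; C_i = P_i ⊕ S_i.
C1: S = E(K, 0b11110000) = 0b01111010; 0b11101000 ⊕ 0b01111010 = 0b10010010.
C2: S = E(K, 0b01111010) = 0b00000000; 0b11010001 ⊕ 0b00000000 = 0b11010001.
C3: S = E(K, 0b00000000) = 0b01101010; 0b10101010 ⊕ 0b01101010 = 0b11000000.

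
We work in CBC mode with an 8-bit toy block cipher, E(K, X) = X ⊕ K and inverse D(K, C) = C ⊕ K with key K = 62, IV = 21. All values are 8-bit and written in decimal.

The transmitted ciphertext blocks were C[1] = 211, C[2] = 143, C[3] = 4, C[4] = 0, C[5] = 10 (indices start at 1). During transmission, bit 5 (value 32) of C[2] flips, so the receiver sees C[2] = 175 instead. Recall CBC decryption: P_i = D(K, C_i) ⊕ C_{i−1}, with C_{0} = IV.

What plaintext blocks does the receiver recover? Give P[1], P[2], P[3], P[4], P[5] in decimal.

P[1] = 248, P[2] = 66, P[3] = 149, P[4] = 58, P[5] = 52

Only C[2] changed, to 175. In CBC, a change in C_i garbles P_i and flips the same bit in P_{i+1}. Decrypting the received ciphertext:
P[1]: D(K, 211) = 237; 237 ⊕ 21 = 248.
P[2]: D(K, 175) = 145; 145 ⊕ 211 = 66.
P[3]: D(K, 4) = 58; 58 ⊕ 175 = 149.
P[4]: D(K, 0) = 62; 62 ⊕ 4 = 58.
P[5]: D(K, 10) = 52; 52 ⊕ 0 = 52.
Blocks that differ from the original plaintext: P[2], P[3].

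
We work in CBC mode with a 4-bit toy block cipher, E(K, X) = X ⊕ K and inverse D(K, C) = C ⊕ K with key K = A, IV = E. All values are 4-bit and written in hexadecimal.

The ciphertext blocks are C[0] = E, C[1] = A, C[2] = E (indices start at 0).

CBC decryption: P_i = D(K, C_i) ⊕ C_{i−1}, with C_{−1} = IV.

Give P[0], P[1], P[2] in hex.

P[0]: D(K, E) = 4; 4 ⊕ E = A.
P[1]: D(K, A) = 0; 0 ⊕ E = E.
P[2]: D(K, E) = 4; 4 ⊕ A = E.

P[0] = A, P[1] = E, P[2] = E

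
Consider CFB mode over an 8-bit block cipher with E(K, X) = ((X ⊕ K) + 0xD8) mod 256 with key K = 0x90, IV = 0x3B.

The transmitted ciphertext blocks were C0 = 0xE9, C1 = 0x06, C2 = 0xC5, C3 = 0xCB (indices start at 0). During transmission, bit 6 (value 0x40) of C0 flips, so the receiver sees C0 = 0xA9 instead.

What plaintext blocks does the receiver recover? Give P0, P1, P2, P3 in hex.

CFB decryption: P_i = C_i ⊕ E(K, C_{i−1}), with C_{−1} = IV.
Only C0 changed, to 0xA9. In CFB, a change in C_i flips the same bit in P_i and garbles P_{i+1}. Decrypting the received ciphertext:
P0: E(K, 0x3B) = 0x83; 0xA9 ⊕ 0x83 = 0x2A.
P1: E(K, 0xA9) = 0x11; 0x06 ⊕ 0x11 = 0x17.
P2: E(K, 0x06) = 0x6E; 0xC5 ⊕ 0x6E = 0xAB.
P3: E(K, 0xC5) = 0x2D; 0xCB ⊕ 0x2D = 0xE6.
Blocks that differ from the original plaintext: P0, P1.

P0 = 0x2A, P1 = 0x17, P2 = 0xAB, P3 = 0xE6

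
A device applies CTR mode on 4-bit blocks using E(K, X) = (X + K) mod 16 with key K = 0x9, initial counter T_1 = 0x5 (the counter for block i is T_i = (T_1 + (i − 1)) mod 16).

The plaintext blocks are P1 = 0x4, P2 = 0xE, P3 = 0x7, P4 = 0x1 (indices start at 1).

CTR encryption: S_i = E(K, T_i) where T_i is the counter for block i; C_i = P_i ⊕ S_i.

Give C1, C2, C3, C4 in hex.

C1 = 0xA, C2 = 0x1, C3 = 0x7, C4 = 0x0

C1: T = 0x5, S = E(K, T) = 0xE; 0x4 ⊕ 0xE = 0xA.
C2: T = 0x6, S = E(K, T) = 0xF; 0xE ⊕ 0xF = 0x1.
C3: T = 0x7, S = E(K, T) = 0x0; 0x7 ⊕ 0x0 = 0x7.
C4: T = 0x8, S = E(K, T) = 0x1; 0x1 ⊕ 0x1 = 0x0.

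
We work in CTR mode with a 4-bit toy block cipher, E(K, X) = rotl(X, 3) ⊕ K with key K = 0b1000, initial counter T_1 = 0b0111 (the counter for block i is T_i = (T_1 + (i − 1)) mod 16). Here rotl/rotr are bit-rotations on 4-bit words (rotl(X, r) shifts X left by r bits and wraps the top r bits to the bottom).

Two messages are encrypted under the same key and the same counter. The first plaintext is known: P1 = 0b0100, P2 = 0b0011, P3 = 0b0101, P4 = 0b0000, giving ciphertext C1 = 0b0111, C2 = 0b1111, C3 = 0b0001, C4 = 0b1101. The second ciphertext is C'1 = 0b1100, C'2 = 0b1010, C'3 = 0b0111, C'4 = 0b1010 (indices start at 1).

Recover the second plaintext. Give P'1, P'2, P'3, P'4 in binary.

In CTR with a reused counter, both messages share the same keystream S_i, so C_i ⊕ C'_i = P_i ⊕ P'_i and thus P'_i = P_i ⊕ C_i ⊕ C'_i.
P'1: 0b0100 ⊕ 0b0111 ⊕ 0b1100 = 0b1111.
P'2: 0b0011 ⊕ 0b1111 ⊕ 0b1010 = 0b0110.
P'3: 0b0101 ⊕ 0b0001 ⊕ 0b0111 = 0b0011.
P'4: 0b0000 ⊕ 0b1101 ⊕ 0b1010 = 0b0111.

P'1 = 0b1111, P'2 = 0b0110, P'3 = 0b0011, P'4 = 0b0111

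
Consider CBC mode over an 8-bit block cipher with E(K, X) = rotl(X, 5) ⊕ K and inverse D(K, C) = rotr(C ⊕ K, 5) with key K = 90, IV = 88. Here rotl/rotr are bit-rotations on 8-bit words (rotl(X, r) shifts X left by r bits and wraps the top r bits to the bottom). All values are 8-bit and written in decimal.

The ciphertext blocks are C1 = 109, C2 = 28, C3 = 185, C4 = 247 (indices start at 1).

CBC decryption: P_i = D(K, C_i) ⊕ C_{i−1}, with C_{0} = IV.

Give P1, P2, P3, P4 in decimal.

P1: D(K, 109) = 185; 185 ⊕ 88 = 225.
P2: D(K, 28) = 50; 50 ⊕ 109 = 95.
P3: D(K, 185) = 31; 31 ⊕ 28 = 3.
P4: D(K, 247) = 109; 109 ⊕ 185 = 212.

P1 = 225, P2 = 95, P3 = 3, P4 = 212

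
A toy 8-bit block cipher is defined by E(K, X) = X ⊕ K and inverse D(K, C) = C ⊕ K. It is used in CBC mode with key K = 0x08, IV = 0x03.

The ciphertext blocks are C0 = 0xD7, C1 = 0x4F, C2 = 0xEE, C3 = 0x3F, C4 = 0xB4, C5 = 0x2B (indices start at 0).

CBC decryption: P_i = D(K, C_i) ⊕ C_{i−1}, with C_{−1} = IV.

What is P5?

P5: D(K, 0x2B) = 0x23; 0x23 ⊕ 0xB4 = 0x97.

P5 = 0x97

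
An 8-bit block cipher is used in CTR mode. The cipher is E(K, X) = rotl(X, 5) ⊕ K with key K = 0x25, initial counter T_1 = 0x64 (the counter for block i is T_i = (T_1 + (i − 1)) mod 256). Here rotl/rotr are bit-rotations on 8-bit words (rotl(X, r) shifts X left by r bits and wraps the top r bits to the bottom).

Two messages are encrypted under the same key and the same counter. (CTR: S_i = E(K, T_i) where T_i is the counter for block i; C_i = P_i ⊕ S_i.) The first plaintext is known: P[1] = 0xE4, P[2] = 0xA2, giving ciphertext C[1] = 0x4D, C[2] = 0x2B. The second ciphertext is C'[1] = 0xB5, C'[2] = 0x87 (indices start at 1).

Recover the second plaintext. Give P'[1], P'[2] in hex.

In CTR with a reused counter, both messages share the same keystream S_i, so C_i ⊕ C'_i = P_i ⊕ P'_i and thus P'_i = P_i ⊕ C_i ⊕ C'_i.
P'[1]: 0xE4 ⊕ 0x4D ⊕ 0xB5 = 0x1C.
P'[2]: 0xA2 ⊕ 0x2B ⊕ 0x87 = 0x0E.

P'[1] = 0x1C, P'[2] = 0x0E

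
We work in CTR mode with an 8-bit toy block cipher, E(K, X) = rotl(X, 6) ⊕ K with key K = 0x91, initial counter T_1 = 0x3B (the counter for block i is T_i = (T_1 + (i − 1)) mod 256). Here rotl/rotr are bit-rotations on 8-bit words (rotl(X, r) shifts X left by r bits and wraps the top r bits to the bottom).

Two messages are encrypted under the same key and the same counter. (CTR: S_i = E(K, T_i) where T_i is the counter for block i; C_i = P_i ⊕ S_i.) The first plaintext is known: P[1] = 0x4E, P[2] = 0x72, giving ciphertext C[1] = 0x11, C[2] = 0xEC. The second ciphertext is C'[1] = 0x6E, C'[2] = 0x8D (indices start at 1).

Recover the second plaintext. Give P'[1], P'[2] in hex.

In CTR with a reused counter, both messages share the same keystream S_i, so C_i ⊕ C'_i = P_i ⊕ P'_i and thus P'_i = P_i ⊕ C_i ⊕ C'_i.
P'[1]: 0x4E ⊕ 0x11 ⊕ 0x6E = 0x31.
P'[2]: 0x72 ⊕ 0xEC ⊕ 0x8D = 0x13.

P'[1] = 0x31, P'[2] = 0x13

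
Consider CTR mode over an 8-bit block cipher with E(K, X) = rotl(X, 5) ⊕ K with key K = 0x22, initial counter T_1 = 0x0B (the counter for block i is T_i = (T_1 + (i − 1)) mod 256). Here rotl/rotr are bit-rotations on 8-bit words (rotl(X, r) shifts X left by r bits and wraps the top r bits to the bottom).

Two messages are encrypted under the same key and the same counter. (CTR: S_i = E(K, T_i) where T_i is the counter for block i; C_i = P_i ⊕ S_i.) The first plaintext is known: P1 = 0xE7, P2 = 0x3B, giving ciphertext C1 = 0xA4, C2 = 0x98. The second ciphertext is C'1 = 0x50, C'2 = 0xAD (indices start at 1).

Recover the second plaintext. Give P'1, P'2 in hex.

P'1 = 0x13, P'2 = 0x0E

In CTR with a reused counter, both messages share the same keystream S_i, so C_i ⊕ C'_i = P_i ⊕ P'_i and thus P'_i = P_i ⊕ C_i ⊕ C'_i.
P'1: 0xE7 ⊕ 0xA4 ⊕ 0x50 = 0x13.
P'2: 0x3B ⊕ 0x98 ⊕ 0xAD = 0x0E.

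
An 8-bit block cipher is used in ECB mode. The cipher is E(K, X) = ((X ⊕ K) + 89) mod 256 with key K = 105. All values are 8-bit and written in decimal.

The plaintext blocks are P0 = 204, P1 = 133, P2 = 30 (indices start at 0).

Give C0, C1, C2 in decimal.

C0 = 254, C1 = 69, C2 = 208

ECB encryption: C_i = E(K, P_i).
C0: E(K, 204) = 254.
C1: E(K, 133) = 69.
C2: E(K, 30) = 208.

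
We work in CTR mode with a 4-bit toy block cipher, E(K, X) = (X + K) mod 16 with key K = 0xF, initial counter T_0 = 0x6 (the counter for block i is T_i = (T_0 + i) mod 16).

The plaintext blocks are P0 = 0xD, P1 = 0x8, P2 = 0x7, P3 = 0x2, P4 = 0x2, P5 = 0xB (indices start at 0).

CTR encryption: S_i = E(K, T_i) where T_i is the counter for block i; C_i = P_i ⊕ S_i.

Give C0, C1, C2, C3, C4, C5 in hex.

C0 = 0x8, C1 = 0xE, C2 = 0x0, C3 = 0xA, C4 = 0xB, C5 = 0x1

C0: T = 0x6, S = E(K, T) = 0x5; 0xD ⊕ 0x5 = 0x8.
C1: T = 0x7, S = E(K, T) = 0x6; 0x8 ⊕ 0x6 = 0xE.
C2: T = 0x8, S = E(K, T) = 0x7; 0x7 ⊕ 0x7 = 0x0.
C3: T = 0x9, S = E(K, T) = 0x8; 0x2 ⊕ 0x8 = 0xA.
C4: T = 0xA, S = E(K, T) = 0x9; 0x2 ⊕ 0x9 = 0xB.
C5: T = 0xB, S = E(K, T) = 0xA; 0xB ⊕ 0xA = 0x1.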